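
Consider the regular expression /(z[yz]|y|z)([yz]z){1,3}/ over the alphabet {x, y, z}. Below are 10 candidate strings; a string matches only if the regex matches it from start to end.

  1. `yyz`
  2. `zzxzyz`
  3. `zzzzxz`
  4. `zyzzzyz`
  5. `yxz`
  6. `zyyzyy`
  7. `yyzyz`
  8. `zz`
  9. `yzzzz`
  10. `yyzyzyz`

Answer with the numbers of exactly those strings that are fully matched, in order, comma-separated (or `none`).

1. `yyz` → match
2. `zzxzyz` → no match
3. `zzzzxz` → no match
4. `zyzzzyz` → match
5. `yxz` → no match
6. `zyyzyy` → no match — must end with `z`
7. `yyzyz` → match
8. `zz` → no match
9. `yzzzz` → match
10. `yyzyzyz` → match

1, 4, 7, 9, 10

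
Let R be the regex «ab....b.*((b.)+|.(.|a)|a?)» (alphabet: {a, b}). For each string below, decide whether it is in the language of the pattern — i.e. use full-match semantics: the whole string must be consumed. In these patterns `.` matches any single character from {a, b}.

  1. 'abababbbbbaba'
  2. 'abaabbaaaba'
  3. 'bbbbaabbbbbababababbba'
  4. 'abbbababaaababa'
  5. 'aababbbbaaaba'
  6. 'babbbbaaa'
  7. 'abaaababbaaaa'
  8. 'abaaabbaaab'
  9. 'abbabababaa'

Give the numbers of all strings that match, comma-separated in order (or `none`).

1, 8, 9

1 → match
2 → no match
3 → no match — must start with 'ab'
4 → no match
5 → no match — must start with 'ab'
6 → no match — must start with 'ab'
7 → no match
8 → match
9 → match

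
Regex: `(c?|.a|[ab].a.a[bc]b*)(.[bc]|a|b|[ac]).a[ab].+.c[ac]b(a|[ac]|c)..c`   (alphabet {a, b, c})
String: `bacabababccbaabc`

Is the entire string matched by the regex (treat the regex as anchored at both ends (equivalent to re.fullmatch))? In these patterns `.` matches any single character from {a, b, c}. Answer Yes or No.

No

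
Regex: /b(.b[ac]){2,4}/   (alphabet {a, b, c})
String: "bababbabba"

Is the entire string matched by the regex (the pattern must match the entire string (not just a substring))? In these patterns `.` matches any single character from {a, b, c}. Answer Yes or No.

Yes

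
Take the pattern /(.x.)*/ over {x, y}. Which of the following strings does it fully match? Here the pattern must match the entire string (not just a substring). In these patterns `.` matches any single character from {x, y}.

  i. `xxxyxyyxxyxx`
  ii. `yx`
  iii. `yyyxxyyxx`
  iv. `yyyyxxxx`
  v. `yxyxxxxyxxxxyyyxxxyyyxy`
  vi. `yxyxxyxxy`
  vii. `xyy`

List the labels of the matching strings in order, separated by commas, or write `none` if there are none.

i, vi

i → match
ii → no match
iii → no match
iv → no match
v → no match
vi → match
vii → no match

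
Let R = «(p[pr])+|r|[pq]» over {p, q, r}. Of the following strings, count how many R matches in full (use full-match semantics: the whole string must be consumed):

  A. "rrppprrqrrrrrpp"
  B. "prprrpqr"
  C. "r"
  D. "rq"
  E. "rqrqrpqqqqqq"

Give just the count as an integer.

A → no match
B → no match
C → match
D → no match
E → no match
Total matched: 1

1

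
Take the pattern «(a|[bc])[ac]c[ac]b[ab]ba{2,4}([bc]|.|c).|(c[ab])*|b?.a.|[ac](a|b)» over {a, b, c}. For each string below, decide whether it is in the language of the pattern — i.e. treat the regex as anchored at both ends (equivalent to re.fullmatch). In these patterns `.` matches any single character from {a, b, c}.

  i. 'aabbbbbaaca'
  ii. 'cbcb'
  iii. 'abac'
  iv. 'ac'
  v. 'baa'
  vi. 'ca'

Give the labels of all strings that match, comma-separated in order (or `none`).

ii, v, vi

i → no match
ii → match
iii → no match
iv → no match
v → match
vi → match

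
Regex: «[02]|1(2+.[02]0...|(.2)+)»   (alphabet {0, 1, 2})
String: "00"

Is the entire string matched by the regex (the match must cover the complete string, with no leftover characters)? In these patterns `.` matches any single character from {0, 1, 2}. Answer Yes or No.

No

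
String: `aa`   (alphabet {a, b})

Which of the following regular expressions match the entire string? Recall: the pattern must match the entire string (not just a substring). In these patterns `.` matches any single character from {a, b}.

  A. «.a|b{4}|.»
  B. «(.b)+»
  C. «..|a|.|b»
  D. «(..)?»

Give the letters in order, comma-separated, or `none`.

A → match
B → no match — must end with `b`
C → match
D → match

A, C, D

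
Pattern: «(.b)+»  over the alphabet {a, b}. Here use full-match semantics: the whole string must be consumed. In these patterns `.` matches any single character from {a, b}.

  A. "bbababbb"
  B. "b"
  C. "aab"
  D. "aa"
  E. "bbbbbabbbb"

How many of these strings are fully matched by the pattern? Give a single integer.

1

A → match
B → no match
C → no match
D → no match — must end with "b"
E → no match
Total matched: 1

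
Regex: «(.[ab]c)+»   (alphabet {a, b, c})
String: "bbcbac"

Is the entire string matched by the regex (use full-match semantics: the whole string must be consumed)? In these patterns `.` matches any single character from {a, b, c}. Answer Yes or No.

Yes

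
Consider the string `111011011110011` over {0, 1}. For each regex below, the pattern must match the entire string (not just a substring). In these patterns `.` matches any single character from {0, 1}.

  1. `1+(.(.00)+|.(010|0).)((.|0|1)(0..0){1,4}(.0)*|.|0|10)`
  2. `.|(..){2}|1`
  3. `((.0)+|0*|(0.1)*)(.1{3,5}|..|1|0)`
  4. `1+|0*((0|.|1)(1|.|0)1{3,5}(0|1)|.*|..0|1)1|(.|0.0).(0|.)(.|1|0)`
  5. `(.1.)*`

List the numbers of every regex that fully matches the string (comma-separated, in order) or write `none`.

4, 5

1 → no match
2 → no match
3 → no match
4 → match
5 → match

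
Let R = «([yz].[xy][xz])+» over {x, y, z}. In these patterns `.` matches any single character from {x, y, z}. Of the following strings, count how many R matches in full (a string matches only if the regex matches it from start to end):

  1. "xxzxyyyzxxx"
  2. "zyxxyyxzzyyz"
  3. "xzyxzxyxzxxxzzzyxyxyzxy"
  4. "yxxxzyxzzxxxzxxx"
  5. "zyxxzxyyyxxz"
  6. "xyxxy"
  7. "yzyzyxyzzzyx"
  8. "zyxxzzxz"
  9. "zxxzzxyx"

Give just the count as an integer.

5

1 → no match
2 → match
3 → no match
4 → match
5 → no match
6 → no match
7 → match
8 → match
9 → match
Total matched: 5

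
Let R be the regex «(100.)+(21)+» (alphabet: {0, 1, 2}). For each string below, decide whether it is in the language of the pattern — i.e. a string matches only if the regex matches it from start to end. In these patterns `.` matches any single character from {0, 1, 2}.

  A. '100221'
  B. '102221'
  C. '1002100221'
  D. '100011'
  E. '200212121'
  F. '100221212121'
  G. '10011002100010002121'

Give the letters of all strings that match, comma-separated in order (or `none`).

A, C, F, G

A. '100221' → match
B. '102221' → no match — must start with '100'
C. '1002100221' → match
D. '100011' → no match — must end with '21'
E. '200212121' → no match — must start with '100'
F. '100221212121' → match
G → match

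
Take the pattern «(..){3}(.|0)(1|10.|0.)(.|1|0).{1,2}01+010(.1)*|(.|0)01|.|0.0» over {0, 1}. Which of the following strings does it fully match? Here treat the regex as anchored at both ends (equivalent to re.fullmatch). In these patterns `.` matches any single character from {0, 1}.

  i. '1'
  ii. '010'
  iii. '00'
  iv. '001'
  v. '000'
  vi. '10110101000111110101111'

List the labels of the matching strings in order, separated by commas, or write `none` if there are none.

i, ii, iv, v, vi

i. '1' → match
ii. '010' → match
iii. '00' → no match
iv. '001' → match
v. '000' → match
vi → match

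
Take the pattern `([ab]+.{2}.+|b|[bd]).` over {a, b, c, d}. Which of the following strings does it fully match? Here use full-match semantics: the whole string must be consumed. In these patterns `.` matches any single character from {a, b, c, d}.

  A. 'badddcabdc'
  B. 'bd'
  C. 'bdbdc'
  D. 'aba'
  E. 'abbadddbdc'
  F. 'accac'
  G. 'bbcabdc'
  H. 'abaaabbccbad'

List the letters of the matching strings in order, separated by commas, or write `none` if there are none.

A → match
B → match
C → match
D → no match
E → match
F → match
G → match
H → match

A, B, C, E, F, G, H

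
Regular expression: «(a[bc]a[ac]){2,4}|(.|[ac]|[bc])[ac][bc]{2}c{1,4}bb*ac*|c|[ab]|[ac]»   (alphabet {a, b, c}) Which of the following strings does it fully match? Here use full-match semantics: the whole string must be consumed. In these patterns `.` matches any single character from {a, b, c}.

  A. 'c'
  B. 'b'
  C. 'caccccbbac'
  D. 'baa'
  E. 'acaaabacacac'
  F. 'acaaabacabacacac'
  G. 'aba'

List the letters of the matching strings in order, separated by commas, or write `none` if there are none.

A, B, C, E, F

A → match
B → match
C → match
D → no match
E → match
F → match
G → no match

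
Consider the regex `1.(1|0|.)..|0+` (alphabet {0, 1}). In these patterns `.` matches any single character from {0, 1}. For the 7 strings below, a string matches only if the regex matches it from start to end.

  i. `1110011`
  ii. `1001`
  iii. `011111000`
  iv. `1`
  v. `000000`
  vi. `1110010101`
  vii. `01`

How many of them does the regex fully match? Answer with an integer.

1

i → no match
ii → no match
iii → no match
iv → no match
v → match
vi → no match
vii → no match
Total matched: 1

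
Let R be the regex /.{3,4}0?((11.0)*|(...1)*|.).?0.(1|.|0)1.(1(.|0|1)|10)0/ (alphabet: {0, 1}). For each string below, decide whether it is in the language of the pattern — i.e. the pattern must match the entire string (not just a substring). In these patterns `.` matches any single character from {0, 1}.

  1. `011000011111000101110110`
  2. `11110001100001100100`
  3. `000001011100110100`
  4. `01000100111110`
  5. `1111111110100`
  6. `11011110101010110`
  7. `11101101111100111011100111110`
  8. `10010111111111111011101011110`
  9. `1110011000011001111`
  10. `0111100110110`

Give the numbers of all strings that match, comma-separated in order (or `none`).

1 → match
2 → no match
3 → match
4 → match
5 → no match
6 → match
7 → match
8 → match
9 → no match — must end with `0`
10 → match

1, 3, 4, 6, 7, 8, 10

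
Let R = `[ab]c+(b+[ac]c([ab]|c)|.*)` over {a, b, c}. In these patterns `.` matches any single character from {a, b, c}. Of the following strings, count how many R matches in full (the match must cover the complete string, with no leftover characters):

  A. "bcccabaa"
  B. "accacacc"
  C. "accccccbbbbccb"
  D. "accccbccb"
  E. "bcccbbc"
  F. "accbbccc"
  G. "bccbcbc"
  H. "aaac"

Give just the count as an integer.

7

A → match
B → match
C → match
D → match
E → match
F → match
G → match
H → no match
Total matched: 7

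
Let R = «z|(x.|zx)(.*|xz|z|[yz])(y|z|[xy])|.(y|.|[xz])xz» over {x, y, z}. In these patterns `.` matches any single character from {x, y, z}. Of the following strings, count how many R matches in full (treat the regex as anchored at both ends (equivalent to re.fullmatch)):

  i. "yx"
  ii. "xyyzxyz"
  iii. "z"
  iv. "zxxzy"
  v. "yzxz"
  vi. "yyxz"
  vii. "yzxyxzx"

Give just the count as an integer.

5

i. "yx" → no match
ii. "xyyzxyz" → match
iii. "z" → match
iv. "zxxzy" → match
v. "yzxz" → match
vi. "yyxz" → match
vii. "yzxyxzx" → no match
Total matched: 5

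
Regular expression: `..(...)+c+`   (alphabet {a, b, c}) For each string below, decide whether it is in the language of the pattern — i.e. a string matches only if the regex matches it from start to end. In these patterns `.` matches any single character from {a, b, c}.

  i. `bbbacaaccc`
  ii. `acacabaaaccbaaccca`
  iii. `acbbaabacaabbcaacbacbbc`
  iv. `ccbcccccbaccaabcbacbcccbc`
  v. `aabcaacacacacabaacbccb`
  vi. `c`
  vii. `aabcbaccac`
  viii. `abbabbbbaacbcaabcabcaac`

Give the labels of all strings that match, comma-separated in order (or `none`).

i → match
ii → no match — must end with `c`
iii → no match
iv → no match
v → no match — must end with `c`
vi → no match
vii → no match
viii → no match

i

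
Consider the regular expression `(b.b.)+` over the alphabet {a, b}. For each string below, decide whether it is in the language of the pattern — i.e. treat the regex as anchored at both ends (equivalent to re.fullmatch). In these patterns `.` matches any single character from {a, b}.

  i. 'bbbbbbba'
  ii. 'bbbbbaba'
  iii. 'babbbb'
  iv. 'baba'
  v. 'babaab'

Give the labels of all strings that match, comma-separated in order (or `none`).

i, ii, iv

i. 'bbbbbbba' → match
ii. 'bbbbbaba' → match
iii. 'babbbb' → no match
iv. 'baba' → match
v. 'babaab' → no match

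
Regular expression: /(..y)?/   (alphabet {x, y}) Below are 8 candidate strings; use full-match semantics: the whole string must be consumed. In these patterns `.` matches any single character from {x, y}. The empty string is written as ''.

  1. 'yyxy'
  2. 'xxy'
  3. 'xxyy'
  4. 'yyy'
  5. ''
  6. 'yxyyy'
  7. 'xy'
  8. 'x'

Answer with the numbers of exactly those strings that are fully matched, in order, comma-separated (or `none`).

2, 4, 5

1 → no match
2 → match
3 → no match
4 → match
5 → match
6 → no match
7 → no match
8 → no match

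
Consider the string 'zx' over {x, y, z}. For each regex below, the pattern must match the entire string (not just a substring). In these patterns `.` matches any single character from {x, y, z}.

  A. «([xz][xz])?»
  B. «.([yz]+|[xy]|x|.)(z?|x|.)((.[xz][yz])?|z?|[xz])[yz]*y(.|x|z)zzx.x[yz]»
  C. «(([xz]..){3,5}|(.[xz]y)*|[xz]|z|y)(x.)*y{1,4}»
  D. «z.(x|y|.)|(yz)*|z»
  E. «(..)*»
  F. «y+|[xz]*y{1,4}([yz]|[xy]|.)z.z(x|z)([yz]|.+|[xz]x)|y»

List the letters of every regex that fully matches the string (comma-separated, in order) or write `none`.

A → match
B → no match
C → no match — must end with 'y'
D → no match
E → match
F → no match

A, E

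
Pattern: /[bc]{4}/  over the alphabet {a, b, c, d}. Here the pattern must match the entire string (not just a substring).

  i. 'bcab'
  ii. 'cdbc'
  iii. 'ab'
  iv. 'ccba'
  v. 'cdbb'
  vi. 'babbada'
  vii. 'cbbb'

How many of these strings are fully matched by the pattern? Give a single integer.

i → no match
ii → no match
iii → no match
iv → no match
v → no match
vi → no match
vii → match
Total matched: 1

1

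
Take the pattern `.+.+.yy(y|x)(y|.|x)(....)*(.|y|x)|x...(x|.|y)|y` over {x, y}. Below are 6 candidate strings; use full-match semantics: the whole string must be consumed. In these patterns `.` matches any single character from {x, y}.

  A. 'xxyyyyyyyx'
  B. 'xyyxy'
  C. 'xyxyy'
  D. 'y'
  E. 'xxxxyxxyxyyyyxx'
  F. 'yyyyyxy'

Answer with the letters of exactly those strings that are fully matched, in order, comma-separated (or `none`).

A, B, C, D, E

A → match
B → match
C → match
D → match
E → match
F → no match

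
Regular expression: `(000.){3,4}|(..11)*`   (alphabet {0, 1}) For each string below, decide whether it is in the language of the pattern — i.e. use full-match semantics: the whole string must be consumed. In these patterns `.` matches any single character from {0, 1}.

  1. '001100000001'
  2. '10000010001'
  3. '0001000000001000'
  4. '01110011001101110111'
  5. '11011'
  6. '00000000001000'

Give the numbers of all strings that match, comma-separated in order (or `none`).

1 → no match
2 → no match
3 → no match
4 → match
5 → no match
6 → no match

4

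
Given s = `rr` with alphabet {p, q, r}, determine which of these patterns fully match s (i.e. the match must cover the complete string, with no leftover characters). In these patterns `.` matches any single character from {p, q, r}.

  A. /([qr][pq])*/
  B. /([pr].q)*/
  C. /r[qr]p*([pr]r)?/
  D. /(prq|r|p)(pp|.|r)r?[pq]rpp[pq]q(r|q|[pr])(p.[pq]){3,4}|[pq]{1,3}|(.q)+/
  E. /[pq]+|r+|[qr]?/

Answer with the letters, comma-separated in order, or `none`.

C, E

A → no match
B → no match
C → match
D → no match
E → match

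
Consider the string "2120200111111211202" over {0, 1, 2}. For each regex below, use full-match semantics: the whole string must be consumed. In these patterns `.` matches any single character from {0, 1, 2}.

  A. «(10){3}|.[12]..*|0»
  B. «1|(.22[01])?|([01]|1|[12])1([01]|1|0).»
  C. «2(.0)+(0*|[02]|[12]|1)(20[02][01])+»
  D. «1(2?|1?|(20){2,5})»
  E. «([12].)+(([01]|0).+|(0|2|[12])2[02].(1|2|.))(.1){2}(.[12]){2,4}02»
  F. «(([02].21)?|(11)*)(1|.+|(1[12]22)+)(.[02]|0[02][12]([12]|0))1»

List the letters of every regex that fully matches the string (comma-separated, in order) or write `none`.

A, E

A → match
B → no match
C → no match
D → no match — must start with "1"
E → match
F → no match — must end with "1"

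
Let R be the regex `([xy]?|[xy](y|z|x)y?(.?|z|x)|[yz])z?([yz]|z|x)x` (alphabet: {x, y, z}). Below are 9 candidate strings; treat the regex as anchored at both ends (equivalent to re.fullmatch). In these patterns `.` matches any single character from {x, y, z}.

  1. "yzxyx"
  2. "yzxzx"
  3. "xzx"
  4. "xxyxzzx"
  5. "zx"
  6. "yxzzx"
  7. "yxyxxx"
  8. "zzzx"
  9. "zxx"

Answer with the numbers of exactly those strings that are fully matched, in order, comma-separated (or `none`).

1. "yzxyx" → match
2. "yzxzx" → match
3. "xzx" → match
4. "xxyxzzx" → match
5. "zx" → match
6. "yxzzx" → match
7. "yxyxxx" → match
8. "zzzx" → match
9. "zxx" → match

1, 2, 3, 4, 5, 6, 7, 8, 9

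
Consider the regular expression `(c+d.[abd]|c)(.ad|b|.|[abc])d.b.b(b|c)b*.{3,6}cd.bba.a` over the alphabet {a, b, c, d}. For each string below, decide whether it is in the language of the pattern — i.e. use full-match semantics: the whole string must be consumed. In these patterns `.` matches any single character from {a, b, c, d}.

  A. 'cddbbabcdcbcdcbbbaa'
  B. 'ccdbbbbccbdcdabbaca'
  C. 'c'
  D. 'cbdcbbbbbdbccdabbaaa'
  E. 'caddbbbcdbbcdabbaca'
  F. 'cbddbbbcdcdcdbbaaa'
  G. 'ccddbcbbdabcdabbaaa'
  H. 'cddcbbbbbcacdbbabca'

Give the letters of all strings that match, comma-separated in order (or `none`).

B, D, E, G

A → no match
B → match
C → no match — must end with 'a'
D → match
E → match
F → no match
G → match
H → no match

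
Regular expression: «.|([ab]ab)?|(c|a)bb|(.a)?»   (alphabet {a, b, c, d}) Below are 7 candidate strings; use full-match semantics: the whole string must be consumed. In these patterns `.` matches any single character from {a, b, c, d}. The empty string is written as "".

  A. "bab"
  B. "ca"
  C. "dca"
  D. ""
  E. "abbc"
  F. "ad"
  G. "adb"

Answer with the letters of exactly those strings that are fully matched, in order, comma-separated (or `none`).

A, B, D

A → match
B → match
C → no match
D → match
E → no match
F → no match
G → no match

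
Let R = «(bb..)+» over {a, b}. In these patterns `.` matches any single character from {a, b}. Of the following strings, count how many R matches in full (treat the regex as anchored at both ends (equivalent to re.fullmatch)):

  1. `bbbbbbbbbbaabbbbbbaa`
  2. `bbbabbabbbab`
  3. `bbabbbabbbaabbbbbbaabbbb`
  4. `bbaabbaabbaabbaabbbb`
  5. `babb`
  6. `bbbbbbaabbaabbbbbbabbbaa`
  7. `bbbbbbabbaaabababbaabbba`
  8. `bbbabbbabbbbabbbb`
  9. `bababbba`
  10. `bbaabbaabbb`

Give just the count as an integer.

1 → match
2. `bbbabbabbbab` → match
3 → match
4 → match
5. `babb` → no match — must start with `bb`
6 → match
7 → no match
8 → no match
9. `bababbba` → no match — must start with `bb`
10. `bbaabbaabbb` → no match
Total matched: 5

5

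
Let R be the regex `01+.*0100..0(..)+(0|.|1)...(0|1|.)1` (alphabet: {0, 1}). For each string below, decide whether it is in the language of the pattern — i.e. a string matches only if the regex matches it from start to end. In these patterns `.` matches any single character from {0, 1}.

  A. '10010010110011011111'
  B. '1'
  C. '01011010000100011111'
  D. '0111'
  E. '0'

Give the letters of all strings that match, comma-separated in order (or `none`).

A → no match — must start with '01'
B → no match — must start with '01'
C → no match
D → no match
E → no match — must start with '01'

none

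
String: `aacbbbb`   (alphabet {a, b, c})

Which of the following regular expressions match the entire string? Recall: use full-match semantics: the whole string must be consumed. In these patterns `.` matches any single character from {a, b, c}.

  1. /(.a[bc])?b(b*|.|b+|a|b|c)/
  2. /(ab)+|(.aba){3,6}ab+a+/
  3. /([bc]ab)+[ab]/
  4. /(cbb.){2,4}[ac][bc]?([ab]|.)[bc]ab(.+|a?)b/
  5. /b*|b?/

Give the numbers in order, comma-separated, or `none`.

1 → match
2 → no match
3 → no match
4 → no match — must start with `cbb`
5 → no match

1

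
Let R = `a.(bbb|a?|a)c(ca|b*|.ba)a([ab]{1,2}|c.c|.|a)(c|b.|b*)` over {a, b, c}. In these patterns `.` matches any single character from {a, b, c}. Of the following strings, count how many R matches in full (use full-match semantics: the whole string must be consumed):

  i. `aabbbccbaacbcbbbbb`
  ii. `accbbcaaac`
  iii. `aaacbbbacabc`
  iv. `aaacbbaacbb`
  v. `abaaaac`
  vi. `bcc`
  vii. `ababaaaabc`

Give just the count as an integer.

2

i → match
ii → no match
iii → no match
iv → match
v → no match
vi → no match — must start with `a`
vii → no match
Total matched: 2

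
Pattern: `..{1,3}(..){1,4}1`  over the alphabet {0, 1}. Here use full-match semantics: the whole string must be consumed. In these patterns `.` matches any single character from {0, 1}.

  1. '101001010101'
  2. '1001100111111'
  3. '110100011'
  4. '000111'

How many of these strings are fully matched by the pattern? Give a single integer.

1 → match
2 → match
3 → match
4 → match
Total matched: 4

4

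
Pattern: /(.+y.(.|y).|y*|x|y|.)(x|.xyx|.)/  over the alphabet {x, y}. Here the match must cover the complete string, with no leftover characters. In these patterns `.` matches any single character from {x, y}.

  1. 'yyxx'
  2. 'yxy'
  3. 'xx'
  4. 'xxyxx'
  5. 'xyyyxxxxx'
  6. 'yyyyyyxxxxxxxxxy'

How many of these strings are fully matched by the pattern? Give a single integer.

1. 'yyxx' → no match
2. 'yxy' → no match
3. 'xx' → match
4. 'xxyxx' → no match
5. 'xyyyxxxxx' → no match
6 → no match
Total matched: 1

1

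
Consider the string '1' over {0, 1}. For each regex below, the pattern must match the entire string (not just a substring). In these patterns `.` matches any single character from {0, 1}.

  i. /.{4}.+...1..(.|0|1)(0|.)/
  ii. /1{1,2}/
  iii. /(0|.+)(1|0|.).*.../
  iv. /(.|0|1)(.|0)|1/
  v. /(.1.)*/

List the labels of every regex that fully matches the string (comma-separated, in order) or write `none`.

i → no match
ii → match
iii → no match
iv → match
v → no match

ii, iv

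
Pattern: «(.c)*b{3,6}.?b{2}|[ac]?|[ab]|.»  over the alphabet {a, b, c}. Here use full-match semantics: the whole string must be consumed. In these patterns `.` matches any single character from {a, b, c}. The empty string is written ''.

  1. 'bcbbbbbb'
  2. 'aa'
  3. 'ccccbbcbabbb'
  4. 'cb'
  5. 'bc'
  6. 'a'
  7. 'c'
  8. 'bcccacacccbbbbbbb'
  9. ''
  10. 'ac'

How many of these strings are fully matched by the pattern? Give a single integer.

1. 'bcbbbbbb' → match
2. 'aa' → no match
3. 'ccccbbcbabbb' → no match
4. 'cb' → no match
5. 'bc' → no match
6. 'a' → match
7. 'c' → match
8 → match
9. '' → match
10. 'ac' → no match
Total matched: 5

5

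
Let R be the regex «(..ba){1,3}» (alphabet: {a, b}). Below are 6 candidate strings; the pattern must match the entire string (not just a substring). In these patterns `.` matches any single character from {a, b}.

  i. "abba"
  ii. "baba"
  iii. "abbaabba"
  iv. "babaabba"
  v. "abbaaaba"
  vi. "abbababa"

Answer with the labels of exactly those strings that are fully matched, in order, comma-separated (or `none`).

i, ii, iii, iv, v, vi

i → match
ii → match
iii → match
iv → match
v → match
vi → match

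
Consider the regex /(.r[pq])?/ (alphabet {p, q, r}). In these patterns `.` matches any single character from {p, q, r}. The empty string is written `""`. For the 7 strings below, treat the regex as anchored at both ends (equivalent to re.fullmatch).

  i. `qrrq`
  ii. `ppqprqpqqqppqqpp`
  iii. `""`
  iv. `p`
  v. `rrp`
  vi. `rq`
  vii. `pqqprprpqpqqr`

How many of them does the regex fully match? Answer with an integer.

i → no match
ii → no match
iii → match
iv → no match
v → match
vi → no match
vii → no match
Total matched: 2

2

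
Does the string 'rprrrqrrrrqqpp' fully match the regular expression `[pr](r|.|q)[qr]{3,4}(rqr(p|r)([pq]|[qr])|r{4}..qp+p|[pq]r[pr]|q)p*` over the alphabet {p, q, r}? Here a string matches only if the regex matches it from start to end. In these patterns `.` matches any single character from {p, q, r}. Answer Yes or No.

No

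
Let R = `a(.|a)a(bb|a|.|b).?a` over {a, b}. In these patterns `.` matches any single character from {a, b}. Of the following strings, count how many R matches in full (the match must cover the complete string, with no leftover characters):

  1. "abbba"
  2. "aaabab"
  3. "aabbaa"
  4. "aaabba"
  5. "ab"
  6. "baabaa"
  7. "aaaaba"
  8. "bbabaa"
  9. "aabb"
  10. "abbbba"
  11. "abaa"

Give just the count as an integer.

1 → no match
2 → no match — must end with "a"
3 → no match
4 → match
5 → no match — must end with "a"
6 → no match — must start with "a"
7 → match
8 → no match — must start with "a"
9 → no match — must end with "a"
10 → no match
11 → no match
Total matched: 2

2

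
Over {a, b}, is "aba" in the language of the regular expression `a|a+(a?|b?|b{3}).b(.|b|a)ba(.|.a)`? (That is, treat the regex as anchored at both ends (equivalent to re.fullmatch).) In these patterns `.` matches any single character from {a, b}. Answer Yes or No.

No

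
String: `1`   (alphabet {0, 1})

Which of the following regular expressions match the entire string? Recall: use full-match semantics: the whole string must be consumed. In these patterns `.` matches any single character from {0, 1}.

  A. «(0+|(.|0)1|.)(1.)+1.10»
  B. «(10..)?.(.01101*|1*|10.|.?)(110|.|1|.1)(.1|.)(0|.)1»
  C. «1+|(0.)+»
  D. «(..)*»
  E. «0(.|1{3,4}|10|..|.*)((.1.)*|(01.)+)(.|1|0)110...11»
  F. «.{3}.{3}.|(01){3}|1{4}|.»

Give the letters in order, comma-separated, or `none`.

C, F

A → no match — must end with `10`
B → no match
C → match
D → no match
E → no match — must start with `0`
F → match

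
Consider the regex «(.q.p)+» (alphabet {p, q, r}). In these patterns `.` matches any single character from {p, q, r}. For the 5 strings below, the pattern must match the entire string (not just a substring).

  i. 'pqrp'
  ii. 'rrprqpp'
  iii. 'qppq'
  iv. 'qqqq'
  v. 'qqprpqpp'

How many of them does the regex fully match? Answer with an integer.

1

i. 'pqrp' → match
ii. 'rrprqpp' → no match
iii. 'qppq' → no match — must end with 'p'
iv. 'qqqq' → no match — must end with 'p'
v. 'qqprpqpp' → no match
Total matched: 1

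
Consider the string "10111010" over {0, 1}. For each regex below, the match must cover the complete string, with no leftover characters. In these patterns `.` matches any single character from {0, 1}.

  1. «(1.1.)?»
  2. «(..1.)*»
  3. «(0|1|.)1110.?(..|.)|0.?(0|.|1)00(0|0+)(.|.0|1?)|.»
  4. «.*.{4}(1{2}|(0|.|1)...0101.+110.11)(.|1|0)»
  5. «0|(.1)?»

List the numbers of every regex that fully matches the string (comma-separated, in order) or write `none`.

2

1 → no match
2 → match
3 → no match
4 → no match
5 → no match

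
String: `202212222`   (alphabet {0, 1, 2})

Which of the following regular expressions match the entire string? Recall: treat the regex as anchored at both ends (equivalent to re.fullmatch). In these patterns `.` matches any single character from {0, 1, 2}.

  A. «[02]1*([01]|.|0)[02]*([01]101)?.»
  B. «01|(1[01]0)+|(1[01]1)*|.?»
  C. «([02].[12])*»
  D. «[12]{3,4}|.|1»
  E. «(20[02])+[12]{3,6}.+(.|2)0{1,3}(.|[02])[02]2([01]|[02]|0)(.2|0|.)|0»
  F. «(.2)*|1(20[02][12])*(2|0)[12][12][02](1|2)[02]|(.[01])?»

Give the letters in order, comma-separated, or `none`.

C

A → no match
B → no match
C → match
D → no match
E → no match
F → no match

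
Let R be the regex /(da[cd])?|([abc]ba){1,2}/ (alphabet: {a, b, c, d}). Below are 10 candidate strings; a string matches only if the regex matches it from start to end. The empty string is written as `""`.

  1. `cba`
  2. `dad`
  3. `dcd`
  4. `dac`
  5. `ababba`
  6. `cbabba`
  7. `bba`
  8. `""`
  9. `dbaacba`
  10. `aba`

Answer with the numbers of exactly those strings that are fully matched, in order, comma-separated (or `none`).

1, 2, 4, 5, 6, 7, 8, 10

1 → match
2 → match
3 → no match
4 → match
5 → match
6 → match
7 → match
8 → match
9 → no match
10 → match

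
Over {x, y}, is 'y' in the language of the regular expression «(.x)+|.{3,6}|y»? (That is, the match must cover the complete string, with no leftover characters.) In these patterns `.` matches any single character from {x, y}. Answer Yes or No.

Yes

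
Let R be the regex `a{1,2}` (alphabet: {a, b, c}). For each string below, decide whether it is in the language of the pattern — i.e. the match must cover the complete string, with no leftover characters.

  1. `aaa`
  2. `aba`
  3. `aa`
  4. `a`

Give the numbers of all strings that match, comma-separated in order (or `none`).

1 → no match
2 → no match
3 → match
4 → match

3, 4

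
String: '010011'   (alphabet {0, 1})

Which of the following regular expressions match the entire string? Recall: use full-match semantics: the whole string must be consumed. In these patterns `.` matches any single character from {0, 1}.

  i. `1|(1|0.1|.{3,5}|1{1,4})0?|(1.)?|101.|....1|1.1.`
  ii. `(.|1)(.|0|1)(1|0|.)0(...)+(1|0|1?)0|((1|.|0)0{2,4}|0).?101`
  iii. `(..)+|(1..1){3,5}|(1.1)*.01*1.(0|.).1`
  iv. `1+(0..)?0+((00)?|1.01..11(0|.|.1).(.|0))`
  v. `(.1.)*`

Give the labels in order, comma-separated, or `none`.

i → no match
ii → no match
iii → match
iv → no match — must start with '1'
v → match

iii, v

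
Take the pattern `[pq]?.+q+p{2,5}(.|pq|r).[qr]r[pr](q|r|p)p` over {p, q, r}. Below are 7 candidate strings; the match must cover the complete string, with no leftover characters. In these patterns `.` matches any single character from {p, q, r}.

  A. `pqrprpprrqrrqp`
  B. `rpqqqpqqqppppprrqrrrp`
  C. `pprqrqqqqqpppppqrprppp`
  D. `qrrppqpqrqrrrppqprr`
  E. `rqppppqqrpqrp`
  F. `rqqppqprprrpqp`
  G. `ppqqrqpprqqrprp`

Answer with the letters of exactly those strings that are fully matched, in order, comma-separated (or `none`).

B, G

A → no match
B → match
C → no match
D → no match — must end with `p`
E → no match
F → no match
G → match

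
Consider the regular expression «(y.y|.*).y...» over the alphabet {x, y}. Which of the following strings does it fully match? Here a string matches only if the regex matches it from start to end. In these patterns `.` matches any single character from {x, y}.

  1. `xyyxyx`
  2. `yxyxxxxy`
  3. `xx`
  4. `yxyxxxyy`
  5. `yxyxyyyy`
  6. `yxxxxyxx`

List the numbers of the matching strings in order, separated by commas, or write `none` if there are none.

1, 5

1. `xyyxyx` → match
2. `yxyxxxxy` → no match
3. `xx` → no match
4. `yxyxxxyy` → no match
5. `yxyxyyyy` → match
6. `yxxxxyxx` → no match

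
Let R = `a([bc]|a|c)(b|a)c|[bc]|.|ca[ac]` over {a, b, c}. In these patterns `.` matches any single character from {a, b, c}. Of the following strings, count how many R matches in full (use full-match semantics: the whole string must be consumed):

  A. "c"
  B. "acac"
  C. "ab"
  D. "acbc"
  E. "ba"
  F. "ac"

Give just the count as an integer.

A → match
B → match
C → no match
D → match
E → no match
F → no match
Total matched: 3

3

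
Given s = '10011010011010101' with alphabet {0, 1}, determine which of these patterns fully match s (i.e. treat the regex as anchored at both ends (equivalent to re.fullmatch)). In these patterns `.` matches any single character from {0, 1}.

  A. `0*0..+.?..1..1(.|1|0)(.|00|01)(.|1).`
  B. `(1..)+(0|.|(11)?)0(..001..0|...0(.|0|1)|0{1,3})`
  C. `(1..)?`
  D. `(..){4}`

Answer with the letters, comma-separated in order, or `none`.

B

A → no match
B → match
C → no match
D → no match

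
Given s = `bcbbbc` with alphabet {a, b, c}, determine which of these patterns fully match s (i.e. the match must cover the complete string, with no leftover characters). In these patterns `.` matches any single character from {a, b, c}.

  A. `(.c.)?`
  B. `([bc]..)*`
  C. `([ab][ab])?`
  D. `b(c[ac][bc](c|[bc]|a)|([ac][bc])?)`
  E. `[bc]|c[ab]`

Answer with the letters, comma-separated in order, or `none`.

A → no match
B → match
C → no match
D → no match
E → no match

B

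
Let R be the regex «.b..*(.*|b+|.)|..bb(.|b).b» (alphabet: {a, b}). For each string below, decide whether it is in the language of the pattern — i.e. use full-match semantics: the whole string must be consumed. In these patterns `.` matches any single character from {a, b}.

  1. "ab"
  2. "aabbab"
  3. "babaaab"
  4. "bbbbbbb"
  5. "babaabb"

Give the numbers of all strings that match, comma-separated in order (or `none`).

1. "ab" → no match
2. "aabbab" → no match
3. "babaaab" → no match
4. "bbbbbbb" → match
5. "babaabb" → no match

4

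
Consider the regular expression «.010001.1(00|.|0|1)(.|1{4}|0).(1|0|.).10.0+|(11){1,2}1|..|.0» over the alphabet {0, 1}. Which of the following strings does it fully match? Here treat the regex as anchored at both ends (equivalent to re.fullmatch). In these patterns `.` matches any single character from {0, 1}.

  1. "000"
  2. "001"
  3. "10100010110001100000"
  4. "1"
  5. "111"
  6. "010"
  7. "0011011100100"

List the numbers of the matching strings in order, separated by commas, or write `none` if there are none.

1 → no match
2 → no match
3 → match
4 → no match
5 → match
6 → no match
7 → no match

3, 5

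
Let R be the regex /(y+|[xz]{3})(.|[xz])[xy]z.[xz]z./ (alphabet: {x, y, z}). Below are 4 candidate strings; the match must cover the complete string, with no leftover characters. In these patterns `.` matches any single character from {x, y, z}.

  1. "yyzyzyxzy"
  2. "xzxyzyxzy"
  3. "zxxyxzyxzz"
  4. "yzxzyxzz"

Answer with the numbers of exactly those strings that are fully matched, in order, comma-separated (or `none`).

1, 3, 4

1 → match
2 → no match
3 → match
4 → match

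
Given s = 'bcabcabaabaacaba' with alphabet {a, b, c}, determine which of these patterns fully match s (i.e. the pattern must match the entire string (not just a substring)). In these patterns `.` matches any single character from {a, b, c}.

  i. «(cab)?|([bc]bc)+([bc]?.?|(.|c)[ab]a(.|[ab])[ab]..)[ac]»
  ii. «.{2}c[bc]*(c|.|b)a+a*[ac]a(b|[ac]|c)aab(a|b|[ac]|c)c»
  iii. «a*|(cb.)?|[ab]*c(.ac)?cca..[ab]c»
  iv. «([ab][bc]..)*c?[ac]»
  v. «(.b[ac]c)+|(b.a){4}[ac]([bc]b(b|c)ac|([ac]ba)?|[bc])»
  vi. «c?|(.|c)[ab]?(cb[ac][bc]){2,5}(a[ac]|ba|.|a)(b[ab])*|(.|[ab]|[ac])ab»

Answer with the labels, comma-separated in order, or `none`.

i → no match
ii → no match — must end with 'c'
iii → no match
iv → no match
v → match
vi → no match

v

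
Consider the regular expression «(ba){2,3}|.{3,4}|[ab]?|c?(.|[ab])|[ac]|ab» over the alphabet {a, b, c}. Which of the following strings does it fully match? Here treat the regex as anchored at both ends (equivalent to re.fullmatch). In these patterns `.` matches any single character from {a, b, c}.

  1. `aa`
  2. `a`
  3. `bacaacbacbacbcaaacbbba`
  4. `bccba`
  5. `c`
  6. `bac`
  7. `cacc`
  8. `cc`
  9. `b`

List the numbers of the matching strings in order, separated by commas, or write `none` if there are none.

2, 5, 6, 7, 8, 9

1 → no match
2 → match
3 → no match
4 → no match
5 → match
6 → match
7 → match
8 → match
9 → match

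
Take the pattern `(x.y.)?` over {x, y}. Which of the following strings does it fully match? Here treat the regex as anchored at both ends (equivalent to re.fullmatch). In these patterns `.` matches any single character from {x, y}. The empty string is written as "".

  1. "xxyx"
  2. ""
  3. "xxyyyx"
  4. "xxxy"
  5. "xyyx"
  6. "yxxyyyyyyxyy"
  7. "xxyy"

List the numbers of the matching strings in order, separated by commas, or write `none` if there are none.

1, 2, 5, 7

1 → match
2 → match
3 → no match
4 → no match
5 → match
6 → no match
7 → match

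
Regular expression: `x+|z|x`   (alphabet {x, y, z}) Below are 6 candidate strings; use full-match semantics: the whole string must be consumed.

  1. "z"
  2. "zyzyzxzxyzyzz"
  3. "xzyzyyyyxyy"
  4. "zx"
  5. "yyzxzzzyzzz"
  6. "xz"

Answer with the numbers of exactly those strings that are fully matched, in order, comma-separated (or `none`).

1. "z" → match
2 → no match
3. "xzyzyyyyxyy" → no match
4. "zx" → no match
5. "yyzxzzzyzzz" → no match
6. "xz" → no match

1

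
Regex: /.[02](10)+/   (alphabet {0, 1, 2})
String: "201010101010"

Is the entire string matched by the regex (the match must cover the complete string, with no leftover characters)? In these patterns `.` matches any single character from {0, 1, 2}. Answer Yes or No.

Yes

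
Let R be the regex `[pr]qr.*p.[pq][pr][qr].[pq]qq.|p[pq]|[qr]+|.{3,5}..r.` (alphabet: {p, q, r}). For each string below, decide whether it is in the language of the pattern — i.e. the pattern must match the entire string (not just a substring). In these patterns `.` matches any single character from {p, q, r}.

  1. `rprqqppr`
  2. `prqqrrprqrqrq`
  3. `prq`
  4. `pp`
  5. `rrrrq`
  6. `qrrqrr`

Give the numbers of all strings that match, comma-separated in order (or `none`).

4, 5, 6

1. `rprqqppr` → no match
2 → no match
3. `prq` → no match
4. `pp` → match
5. `rrrrq` → match
6. `qrrqrr` → match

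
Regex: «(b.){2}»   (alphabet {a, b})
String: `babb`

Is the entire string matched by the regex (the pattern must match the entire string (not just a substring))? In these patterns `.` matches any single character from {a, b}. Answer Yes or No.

Yes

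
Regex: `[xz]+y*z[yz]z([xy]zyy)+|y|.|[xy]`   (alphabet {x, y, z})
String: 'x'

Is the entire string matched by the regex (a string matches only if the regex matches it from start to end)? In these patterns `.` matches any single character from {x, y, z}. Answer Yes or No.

Yes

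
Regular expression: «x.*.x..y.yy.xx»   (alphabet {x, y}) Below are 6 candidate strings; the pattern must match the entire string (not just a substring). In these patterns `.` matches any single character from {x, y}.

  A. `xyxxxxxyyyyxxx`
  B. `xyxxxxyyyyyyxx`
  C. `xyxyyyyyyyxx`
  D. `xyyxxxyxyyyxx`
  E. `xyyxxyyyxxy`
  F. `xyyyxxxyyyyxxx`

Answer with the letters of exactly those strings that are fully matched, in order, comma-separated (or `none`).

A → match
B → match
C. `xyxyyyyyyyxx` → match
D → match
E. `xyyxxyyyxxy` → no match — must end with `xx`
F → match

A, B, C, D, F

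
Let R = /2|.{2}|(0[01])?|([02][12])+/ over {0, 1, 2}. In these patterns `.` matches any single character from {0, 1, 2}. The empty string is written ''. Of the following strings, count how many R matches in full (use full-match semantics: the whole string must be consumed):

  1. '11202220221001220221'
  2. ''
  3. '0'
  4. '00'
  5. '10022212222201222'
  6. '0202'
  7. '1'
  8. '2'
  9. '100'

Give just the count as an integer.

4

1 → no match
2 → match
3 → no match
4 → match
5 → no match
6 → match
7 → no match
8 → match
9 → no match
Total matched: 4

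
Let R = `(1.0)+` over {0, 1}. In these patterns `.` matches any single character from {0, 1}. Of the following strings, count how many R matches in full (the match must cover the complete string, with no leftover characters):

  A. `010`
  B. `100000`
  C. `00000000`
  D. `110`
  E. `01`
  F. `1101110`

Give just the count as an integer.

A. `010` → no match — must start with `1`
B. `100000` → no match
C. `00000000` → no match — must start with `1`
D. `110` → match
E. `01` → no match — must start with `1`
F. `1101110` → no match
Total matched: 1

1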